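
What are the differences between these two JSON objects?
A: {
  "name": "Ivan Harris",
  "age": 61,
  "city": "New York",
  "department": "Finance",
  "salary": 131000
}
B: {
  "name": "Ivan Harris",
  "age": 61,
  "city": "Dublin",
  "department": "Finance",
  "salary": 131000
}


Comparing each field (in key order):
  name: same
  age: same
  city: DIFFERENT
  department: same
  salary: same
Differences:
  city: New York -> Dublin

1 field(s) changed

1 change: city


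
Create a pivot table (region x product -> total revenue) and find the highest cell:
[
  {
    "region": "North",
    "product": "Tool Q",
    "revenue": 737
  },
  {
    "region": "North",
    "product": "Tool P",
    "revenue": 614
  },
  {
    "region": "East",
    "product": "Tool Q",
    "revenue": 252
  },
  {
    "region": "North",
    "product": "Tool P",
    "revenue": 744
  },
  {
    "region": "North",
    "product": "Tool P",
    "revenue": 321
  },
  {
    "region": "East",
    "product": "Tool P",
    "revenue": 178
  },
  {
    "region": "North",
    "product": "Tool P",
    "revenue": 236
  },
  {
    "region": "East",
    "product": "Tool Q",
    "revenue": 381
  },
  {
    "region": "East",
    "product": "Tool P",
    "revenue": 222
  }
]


Pivot: region (rows) x product (columns) -> total revenue

     Tool P        Tool Q      
East           400           633  
North         1915           737  

Highest: North / Tool P = $1915

North / Tool P = $1915


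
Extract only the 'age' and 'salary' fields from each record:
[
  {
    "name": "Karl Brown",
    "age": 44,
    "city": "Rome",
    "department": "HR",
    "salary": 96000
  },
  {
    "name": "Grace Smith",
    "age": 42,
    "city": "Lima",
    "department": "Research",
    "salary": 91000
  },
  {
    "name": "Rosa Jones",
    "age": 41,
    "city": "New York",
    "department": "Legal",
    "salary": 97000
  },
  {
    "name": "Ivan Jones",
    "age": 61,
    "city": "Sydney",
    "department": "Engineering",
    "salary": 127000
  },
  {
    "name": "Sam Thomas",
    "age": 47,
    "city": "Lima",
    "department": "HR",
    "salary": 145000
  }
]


Original: 5 records with fields: name, age, city, department, salary
Keep: ['age', 'salary']
Drop: ['name', 'city', 'department']
Result: 5 records, 2 fields each

[
  {
    "age": 44,
    "salary": 96000
  },
  {
    "age": 42,
    "salary": 91000
  },
  {
    "age": 41,
    "salary": 97000
  },
  {
    "age": 61,
    "salary": 127000
  },
  {
    "age": 47,
    "salary": 145000
  }
]


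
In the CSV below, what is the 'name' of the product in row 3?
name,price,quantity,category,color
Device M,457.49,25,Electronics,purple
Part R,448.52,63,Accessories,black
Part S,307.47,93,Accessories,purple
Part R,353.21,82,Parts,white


Query: Row 3 ('Part S'), column 'name'
Value: Part S

Part S


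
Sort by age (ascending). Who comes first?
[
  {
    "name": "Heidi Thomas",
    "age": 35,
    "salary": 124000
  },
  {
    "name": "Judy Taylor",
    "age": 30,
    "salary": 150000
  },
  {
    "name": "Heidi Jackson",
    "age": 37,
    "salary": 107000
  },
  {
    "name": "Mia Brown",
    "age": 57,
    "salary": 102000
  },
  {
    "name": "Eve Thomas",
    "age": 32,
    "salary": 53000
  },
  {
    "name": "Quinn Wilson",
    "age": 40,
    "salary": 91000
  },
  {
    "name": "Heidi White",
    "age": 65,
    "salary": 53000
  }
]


Sort by: age (ascending)

Sorted order:
  1. Judy Taylor (age = 30)
  2. Eve Thomas (age = 32)
  3. Heidi Thomas (age = 35)
  4. Heidi Jackson (age = 37)
  5. Quinn Wilson (age = 40)
  6. Mia Brown (age = 57)
  7. Heidi White (age = 65)

First: Judy Taylor

Judy Taylor


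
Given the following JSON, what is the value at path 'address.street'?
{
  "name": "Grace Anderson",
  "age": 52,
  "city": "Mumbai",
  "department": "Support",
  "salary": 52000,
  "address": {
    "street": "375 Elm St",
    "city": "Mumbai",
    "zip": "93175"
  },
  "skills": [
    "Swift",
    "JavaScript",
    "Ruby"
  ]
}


Query: address.street
Path: address -> street
Value: 375 Elm St

375 Elm St


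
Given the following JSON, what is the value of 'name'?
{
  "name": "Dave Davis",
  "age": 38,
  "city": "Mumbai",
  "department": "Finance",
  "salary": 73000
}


Looking up field 'name'
Value: Dave Davis

Dave Davis


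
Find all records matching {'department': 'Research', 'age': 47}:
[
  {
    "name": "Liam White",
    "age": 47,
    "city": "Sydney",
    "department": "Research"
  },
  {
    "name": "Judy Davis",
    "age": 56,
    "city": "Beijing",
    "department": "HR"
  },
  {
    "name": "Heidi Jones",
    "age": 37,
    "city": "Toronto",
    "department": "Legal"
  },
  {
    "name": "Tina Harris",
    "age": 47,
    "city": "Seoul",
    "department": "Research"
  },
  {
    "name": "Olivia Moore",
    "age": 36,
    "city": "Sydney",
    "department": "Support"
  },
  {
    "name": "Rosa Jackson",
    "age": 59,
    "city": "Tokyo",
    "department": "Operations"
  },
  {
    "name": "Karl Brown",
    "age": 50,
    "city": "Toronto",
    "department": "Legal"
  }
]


Search criteria: {'department': 'Research', 'age': 47}

Checking 7 records:
  Liam White: {department: Research, age: 47} <-- MATCH
  Judy Davis: {department: HR, age: 56}
  Heidi Jones: {department: Legal, age: 37}
  Tina Harris: {department: Research, age: 47} <-- MATCH
  Olivia Moore: {department: Support, age: 36}
  Rosa Jackson: {department: Operations, age: 59}
  Karl Brown: {department: Legal, age: 50}

Matches: ["Liam White", "Tina Harris"]

["Liam White", "Tina Harris"]


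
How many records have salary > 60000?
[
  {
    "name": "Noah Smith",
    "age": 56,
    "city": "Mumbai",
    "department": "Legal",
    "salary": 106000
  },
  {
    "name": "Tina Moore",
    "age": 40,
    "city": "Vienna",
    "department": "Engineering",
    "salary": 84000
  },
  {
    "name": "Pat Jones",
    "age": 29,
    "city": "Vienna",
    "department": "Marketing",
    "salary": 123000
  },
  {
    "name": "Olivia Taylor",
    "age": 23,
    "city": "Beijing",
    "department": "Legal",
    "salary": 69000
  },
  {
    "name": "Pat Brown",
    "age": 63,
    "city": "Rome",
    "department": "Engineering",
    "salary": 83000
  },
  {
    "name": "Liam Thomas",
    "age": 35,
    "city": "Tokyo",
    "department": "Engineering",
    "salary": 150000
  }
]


Data: 6 records
Condition: salary > 60000

Checking each record:
  Noah Smith: 106000 MATCH
  Tina Moore: 84000 MATCH
  Pat Jones: 123000 MATCH
  Olivia Taylor: 69000 MATCH
  Pat Brown: 83000 MATCH
  Liam Thomas: 150000 MATCH

Count: 6

6


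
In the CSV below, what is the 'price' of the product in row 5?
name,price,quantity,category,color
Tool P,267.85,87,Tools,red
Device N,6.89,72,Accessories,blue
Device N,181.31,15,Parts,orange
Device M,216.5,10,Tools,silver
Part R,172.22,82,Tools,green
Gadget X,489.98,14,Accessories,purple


Query: Row 5 ('Part R'), column 'price'
Value: 172.22

172.22


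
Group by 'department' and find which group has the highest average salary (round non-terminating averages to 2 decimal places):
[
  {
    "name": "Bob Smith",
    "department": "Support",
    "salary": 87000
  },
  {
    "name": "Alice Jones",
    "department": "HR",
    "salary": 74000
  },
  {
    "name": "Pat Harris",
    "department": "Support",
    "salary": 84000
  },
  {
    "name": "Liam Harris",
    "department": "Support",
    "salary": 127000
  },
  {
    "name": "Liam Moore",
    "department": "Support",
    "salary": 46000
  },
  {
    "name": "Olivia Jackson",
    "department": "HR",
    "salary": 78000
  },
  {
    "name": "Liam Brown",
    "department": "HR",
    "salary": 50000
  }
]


Group by: department

Groups:
  HR: 3 people, avg salary = 202000/3 ≈ $67333.33
  Support: 4 people, avg salary = 344000/4 = $86000

Highest average salary: Support ($86000)

Support ($86000)


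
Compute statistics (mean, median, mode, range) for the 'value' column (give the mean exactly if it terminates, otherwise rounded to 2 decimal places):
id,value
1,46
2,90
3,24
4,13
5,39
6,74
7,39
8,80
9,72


Data: [46, 90, 24, 13, 39, 74, 39, 80, 72]
Count: 9
Sum: 477
Mean: 477/9 = 53
Sorted: [13, 24, 39, 39, 46, 72, 74, 80, 90]
Median: 46.0
Mode: 39 (2 times)
Range: 90 - 13 = 77
Min: 13, Max: 90

mean=53, median=46.0, mode=39, range=77


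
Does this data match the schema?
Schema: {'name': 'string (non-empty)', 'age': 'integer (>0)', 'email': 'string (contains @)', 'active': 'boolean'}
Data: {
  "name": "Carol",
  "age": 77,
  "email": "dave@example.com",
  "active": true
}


Validating each field against schema:
  name: OK (non-empty string)
  age: OK (positive integer)
  email: OK (string with @)
  active: OK (boolean)

Result: VALID

VALID


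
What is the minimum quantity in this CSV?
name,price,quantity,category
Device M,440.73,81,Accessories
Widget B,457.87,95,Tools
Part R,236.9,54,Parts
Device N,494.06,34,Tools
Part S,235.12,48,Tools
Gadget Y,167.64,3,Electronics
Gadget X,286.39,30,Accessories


Computing minimum quantity:
Values: [81, 95, 54, 34, 48, 3, 30]
Min = 3

3


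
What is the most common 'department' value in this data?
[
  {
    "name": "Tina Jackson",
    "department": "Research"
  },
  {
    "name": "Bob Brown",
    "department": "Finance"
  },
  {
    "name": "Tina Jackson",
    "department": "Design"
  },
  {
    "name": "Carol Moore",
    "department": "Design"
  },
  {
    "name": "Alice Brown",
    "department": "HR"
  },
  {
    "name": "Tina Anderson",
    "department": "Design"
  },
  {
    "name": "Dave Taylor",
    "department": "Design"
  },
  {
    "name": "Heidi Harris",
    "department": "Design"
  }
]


Counting 'department' values across 8 records:

  Design: 5 #####
  Research: 1 #
  Finance: 1 #
  HR: 1 #

Most common: Design (5 times)

Design (5 times)


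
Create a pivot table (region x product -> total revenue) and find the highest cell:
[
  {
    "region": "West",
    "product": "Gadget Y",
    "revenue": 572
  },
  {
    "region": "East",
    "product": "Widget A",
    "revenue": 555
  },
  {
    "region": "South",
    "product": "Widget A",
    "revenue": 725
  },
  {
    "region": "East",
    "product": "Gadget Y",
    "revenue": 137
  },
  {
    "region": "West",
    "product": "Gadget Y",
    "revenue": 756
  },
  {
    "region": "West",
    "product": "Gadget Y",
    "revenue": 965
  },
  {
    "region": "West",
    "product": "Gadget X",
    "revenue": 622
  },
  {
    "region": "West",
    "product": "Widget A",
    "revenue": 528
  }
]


Pivot: region (rows) x product (columns) -> total revenue

     Gadget X      Gadget Y      Widget A    
East             0           137           555  
South            0             0           725  
West           622          2293           528  

Highest: West / Gadget Y = $2293

West / Gadget Y = $2293


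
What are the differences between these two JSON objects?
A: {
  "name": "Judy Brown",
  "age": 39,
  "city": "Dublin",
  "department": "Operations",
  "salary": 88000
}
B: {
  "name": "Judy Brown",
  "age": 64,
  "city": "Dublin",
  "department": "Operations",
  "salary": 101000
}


Comparing each field (in key order):
  name: same
  age: DIFFERENT
  city: same
  department: same
  salary: DIFFERENT
Differences:
  age: 39 -> 64
  salary: 88000 -> 101000

2 field(s) changed

2 changes: age, salary


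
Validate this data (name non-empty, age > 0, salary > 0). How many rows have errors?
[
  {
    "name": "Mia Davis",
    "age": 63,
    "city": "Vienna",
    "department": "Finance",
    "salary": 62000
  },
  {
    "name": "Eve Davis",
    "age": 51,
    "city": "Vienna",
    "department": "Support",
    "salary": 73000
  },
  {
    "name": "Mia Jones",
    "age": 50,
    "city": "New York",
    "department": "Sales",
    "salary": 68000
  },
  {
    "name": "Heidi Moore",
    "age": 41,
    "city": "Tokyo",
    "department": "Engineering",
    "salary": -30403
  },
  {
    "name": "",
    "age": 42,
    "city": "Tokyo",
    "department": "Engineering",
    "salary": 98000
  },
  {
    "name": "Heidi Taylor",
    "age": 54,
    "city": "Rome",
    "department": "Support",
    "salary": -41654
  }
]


Validating 6 records:
Rules: name non-empty, age > 0, salary > 0

  Row 1 (Mia Davis): OK
  Row 2 (Eve Davis): OK
  Row 3 (Mia Jones): OK
  Row 4 (Heidi Moore): negative salary: -30403
  Row 5 (???): empty name
  Row 6 (Heidi Taylor): negative salary: -41654

Total errors: 3

3 errors


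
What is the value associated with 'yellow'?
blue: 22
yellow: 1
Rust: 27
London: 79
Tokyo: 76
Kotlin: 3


Looking up key 'yellow'
Value: 1

1


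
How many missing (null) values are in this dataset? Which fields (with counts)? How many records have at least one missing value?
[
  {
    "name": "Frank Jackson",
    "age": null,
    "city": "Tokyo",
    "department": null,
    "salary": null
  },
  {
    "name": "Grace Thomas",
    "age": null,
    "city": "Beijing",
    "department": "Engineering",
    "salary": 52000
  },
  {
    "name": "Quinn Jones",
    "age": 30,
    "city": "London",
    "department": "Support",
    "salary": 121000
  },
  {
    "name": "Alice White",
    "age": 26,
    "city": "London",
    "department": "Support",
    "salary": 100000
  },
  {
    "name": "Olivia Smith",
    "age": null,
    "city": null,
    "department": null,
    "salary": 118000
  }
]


Checking for missing (null) values in 5 records:

  Frank Jackson: age, department, salary
  Grace Thomas: age
  Quinn Jones: complete
  Alice White: complete
  Olivia Smith: age, city, department

Per field:
  name: 0 missing
  age: 3 missing
  city: 1 missing
  department: 2 missing
  salary: 1 missing

Total missing values: 7
Records with any missing: 3

7 missing values (age: 3, city: 1, department: 2, salary: 1); 3 incomplete records


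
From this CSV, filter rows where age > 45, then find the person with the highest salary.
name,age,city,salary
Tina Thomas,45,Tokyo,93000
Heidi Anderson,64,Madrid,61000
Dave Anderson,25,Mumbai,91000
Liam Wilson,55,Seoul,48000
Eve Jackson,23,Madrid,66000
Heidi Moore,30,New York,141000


Filter: age > 45
Sort by: salary (descending)

Filtered records (2):
  Heidi Anderson, age 64, salary $61000
  Liam Wilson, age 55, salary $48000

Highest salary: Heidi Anderson ($61000)

Heidi Anderson


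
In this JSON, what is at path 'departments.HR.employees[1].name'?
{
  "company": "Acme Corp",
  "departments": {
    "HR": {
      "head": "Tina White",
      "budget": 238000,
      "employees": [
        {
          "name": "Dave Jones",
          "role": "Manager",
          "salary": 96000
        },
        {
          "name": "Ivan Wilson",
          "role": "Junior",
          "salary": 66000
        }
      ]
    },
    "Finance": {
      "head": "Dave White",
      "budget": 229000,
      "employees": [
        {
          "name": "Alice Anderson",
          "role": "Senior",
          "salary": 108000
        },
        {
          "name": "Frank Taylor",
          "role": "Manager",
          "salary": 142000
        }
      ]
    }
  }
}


Path: departments.HR.employees[1].name

Navigate:
  -> departments
  -> HR
  -> employees[1].name = 'Ivan Wilson'

Ivan Wilson


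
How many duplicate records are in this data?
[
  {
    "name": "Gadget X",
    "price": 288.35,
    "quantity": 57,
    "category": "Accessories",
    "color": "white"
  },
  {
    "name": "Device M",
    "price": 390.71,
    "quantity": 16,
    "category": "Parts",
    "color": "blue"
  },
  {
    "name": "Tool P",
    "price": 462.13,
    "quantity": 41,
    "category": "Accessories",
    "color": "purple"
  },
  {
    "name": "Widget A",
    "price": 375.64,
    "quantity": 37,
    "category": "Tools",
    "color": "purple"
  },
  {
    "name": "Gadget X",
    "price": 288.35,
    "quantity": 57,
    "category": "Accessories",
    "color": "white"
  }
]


Checking 5 records for duplicates:

  Row 1: Gadget X ($288.35, qty 57)
  Row 2: Device M ($390.71, qty 16)
  Row 3: Tool P ($462.13, qty 41)
  Row 4: Widget A ($375.64, qty 37)
  Row 5: Gadget X ($288.35, qty 57) <-- DUPLICATE

Duplicates found: 1
Unique records: 4

1 duplicates, 4 unique


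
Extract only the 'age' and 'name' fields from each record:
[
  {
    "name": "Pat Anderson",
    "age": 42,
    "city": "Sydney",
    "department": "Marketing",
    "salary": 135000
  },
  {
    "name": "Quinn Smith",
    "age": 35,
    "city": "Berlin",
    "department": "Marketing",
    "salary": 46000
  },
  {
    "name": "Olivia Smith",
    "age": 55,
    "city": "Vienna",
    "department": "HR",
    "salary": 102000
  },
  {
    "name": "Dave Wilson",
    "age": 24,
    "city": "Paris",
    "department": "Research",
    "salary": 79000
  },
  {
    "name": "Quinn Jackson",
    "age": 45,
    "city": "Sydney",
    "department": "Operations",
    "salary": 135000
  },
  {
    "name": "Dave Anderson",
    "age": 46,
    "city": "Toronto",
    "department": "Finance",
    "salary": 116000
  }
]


Original: 6 records with fields: name, age, city, department, salary
Keep: ['age', 'name']
Drop: ['city', 'department', 'salary']
Result: 6 records, 2 fields each

[
  {
    "age": 42,
    "name": "Pat Anderson"
  },
  {
    "age": 35,
    "name": "Quinn Smith"
  },
  {
    "age": 55,
    "name": "Olivia Smith"
  },
  {
    "age": 24,
    "name": "Dave Wilson"
  },
  {
    "age": 45,
    "name": "Quinn Jackson"
  },
  {
    "age": 46,
    "name": "Dave Anderson"
  }
]


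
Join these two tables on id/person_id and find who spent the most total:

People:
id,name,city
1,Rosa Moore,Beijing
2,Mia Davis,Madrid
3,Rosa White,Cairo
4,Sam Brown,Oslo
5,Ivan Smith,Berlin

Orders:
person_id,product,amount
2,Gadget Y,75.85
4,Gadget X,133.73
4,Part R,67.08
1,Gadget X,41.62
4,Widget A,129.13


Join on: people.id = orders.person_id

Joined rows:
  Mia Davis (Madrid) bought Gadget Y for $75.85
  Sam Brown (Oslo) bought Gadget X for $133.73
  Sam Brown (Oslo) bought Part R for $67.08
  Rosa Moore (Beijing) bought Gadget X for $41.62
  Sam Brown (Oslo) bought Widget A for $129.13

Total per person:
  Sam Brown: $329.94
  Mia Davis: $75.85
  Rosa Moore: $41.62

Top spender: Sam Brown ($329.94)

Sam Brown ($329.94)


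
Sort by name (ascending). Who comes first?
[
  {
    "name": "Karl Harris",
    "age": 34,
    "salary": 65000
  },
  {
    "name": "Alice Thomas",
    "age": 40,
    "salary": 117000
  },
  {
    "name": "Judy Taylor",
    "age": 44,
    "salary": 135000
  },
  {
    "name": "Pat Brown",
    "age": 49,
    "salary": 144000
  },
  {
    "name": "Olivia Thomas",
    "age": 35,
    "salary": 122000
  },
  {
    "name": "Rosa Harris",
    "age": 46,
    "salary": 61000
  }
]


Sort by: name (ascending)

Sorted order:
  1. Alice Thomas (name = Alice Thomas)
  2. Judy Taylor (name = Judy Taylor)
  3. Karl Harris (name = Karl Harris)
  4. Olivia Thomas (name = Olivia Thomas)
  5. Pat Brown (name = Pat Brown)
  6. Rosa Harris (name = Rosa Harris)

First: Alice Thomas

Alice Thomas


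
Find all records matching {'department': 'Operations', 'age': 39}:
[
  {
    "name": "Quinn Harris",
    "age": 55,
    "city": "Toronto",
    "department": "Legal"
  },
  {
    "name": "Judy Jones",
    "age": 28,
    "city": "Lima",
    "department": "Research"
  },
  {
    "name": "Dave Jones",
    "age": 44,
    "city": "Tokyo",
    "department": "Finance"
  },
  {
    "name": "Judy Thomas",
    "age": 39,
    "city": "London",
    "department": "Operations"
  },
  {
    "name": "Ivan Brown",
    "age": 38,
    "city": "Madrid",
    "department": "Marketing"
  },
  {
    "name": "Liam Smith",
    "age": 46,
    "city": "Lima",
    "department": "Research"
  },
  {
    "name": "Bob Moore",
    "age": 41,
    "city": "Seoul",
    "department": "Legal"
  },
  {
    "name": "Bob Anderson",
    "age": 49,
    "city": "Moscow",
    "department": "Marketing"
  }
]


Search criteria: {'department': 'Operations', 'age': 39}

Checking 8 records:
  Quinn Harris: {department: Legal, age: 55}
  Judy Jones: {department: Research, age: 28}
  Dave Jones: {department: Finance, age: 44}
  Judy Thomas: {department: Operations, age: 39} <-- MATCH
  Ivan Brown: {department: Marketing, age: 38}
  Liam Smith: {department: Research, age: 46}
  Bob Moore: {department: Legal, age: 41}
  Bob Anderson: {department: Marketing, age: 49}

Matches: ["Judy Thomas"]

["Judy Thomas"]


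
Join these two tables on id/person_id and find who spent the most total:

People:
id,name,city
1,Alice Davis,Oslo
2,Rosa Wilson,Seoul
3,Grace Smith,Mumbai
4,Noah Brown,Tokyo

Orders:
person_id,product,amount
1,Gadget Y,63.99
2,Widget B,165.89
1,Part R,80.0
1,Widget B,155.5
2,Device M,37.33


Join on: people.id = orders.person_id

Joined rows:
  Alice Davis (Oslo) bought Gadget Y for $63.99
  Rosa Wilson (Seoul) bought Widget B for $165.89
  Alice Davis (Oslo) bought Part R for $80.0
  Alice Davis (Oslo) bought Widget B for $155.5
  Rosa Wilson (Seoul) bought Device M for $37.33

Total per person:
  Alice Davis: $299.49
  Rosa Wilson: $203.22

Top spender: Alice Davis ($299.49)

Alice Davis ($299.49)


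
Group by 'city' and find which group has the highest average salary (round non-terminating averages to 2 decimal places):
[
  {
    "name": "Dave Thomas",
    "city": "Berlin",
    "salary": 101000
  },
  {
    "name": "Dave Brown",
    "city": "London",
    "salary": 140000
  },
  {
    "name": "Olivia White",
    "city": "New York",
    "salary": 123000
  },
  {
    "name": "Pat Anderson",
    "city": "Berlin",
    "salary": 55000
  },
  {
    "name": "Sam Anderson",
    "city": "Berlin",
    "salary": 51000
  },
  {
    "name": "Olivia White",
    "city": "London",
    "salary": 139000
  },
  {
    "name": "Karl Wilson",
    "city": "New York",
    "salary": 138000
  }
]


Group by: city

Groups:
  Berlin: 3 people, avg salary = 207000/3 = $69000
  London: 2 people, avg salary = 279000/2 = $139500
  New York: 2 people, avg salary = 261000/2 = $130500

Highest average salary: London ($139500)

London ($139500)


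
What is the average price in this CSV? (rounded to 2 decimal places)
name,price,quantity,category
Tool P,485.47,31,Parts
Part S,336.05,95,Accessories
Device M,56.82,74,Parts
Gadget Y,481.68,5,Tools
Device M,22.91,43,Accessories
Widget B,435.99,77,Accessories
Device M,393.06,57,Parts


Computing average price:
Values: [485.47, 336.05, 56.82, 481.68, 22.91, 435.99, 393.06]
Sum = 2211.98
Count = 7
Average = 2211.98/7 ≈ 316.00 (rounded to 2 decimal places)

316.00


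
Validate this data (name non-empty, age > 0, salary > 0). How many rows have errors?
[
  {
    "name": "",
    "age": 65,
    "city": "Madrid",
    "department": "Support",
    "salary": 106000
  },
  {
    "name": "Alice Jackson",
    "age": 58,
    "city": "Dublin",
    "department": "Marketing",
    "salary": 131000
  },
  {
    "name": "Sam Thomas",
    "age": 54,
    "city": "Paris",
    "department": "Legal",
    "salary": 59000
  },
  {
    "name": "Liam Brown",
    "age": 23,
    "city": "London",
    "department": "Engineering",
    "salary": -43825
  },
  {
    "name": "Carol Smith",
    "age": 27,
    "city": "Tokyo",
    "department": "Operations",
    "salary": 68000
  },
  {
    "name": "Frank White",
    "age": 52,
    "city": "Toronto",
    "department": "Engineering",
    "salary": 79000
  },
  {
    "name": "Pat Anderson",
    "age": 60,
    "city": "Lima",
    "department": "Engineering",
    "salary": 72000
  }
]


Validating 7 records:
Rules: name non-empty, age > 0, salary > 0

  Row 1 (???): empty name
  Row 2 (Alice Jackson): OK
  Row 3 (Sam Thomas): OK
  Row 4 (Liam Brown): negative salary: -43825
  Row 5 (Carol Smith): OK
  Row 6 (Frank White): OK
  Row 7 (Pat Anderson): OK

Total errors: 2

2 errors


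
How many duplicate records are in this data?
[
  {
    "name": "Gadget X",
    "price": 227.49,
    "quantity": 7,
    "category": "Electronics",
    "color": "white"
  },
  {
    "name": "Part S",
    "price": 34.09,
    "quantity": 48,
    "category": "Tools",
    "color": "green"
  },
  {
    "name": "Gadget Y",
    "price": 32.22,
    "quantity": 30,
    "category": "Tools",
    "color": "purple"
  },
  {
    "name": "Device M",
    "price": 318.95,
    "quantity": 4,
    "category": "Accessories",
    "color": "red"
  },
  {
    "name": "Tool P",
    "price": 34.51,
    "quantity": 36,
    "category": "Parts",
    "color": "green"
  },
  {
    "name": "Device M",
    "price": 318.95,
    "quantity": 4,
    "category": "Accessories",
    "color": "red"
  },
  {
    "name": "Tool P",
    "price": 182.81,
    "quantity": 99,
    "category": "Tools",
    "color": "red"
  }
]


Checking 7 records for duplicates:

  Row 1: Gadget X ($227.49, qty 7)
  Row 2: Part S ($34.09, qty 48)
  Row 3: Gadget Y ($32.22, qty 30)
  Row 4: Device M ($318.95, qty 4)
  Row 5: Tool P ($34.51, qty 36)
  Row 6: Device M ($318.95, qty 4) <-- DUPLICATE
  Row 7: Tool P ($182.81, qty 99)

Duplicates found: 1
Unique records: 6

1 duplicates, 6 unique


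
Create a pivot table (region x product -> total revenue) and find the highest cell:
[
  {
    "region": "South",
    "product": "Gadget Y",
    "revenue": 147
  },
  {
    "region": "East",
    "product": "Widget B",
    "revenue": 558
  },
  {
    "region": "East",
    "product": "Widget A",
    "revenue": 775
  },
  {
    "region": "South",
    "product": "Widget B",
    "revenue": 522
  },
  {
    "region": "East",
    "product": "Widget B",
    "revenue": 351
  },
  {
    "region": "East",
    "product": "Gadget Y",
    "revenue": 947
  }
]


Pivot: region (rows) x product (columns) -> total revenue

     Gadget Y      Widget A      Widget B    
East           947           775           909  
South          147             0           522  

Highest: East / Gadget Y = $947

East / Gadget Y = $947


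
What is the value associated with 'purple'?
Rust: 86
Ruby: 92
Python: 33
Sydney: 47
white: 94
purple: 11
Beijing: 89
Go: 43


Looking up key 'purple'
Value: 11

11


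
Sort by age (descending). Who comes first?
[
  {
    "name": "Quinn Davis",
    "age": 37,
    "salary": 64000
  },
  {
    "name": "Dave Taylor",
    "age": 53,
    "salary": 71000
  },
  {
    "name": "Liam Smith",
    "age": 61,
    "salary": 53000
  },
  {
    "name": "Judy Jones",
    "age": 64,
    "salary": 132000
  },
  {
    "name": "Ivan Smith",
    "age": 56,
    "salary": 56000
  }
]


Sort by: age (descending)

Sorted order:
  1. Judy Jones (age = 64)
  2. Liam Smith (age = 61)
  3. Ivan Smith (age = 56)
  4. Dave Taylor (age = 53)
  5. Quinn Davis (age = 37)

First: Judy Jones

Judy Jones


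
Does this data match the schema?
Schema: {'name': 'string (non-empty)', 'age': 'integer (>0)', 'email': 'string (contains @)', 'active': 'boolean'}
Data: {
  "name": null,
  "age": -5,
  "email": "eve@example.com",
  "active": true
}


Validating each field against schema:
  name: FAIL (null is not a string)
  age: FAIL (-5 is not > 0)
  email: OK (string with @)
  active: OK (boolean)

Result: INVALID (2 errors: name, age)

INVALID (2 errors: name, age)


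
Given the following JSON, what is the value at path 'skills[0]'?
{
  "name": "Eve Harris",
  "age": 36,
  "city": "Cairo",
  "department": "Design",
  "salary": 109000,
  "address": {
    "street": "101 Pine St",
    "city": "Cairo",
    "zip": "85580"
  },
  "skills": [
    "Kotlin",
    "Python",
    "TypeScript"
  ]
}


Query: skills[0]
Path: skills -> first element
Value: Kotlin

Kotlin


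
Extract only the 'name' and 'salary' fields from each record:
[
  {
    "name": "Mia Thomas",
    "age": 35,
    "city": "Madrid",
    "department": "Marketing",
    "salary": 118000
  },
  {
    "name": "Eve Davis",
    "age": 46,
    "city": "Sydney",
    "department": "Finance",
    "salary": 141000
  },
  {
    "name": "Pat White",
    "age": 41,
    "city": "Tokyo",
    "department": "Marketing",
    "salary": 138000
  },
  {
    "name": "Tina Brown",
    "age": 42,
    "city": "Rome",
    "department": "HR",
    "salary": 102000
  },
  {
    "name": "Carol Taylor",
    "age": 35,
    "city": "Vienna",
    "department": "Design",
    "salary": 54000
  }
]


Original: 5 records with fields: name, age, city, department, salary
Keep: ['name', 'salary']
Drop: ['age', 'city', 'department']
Result: 5 records, 2 fields each

[
  {
    "name": "Mia Thomas",
    "salary": 118000
  },
  {
    "name": "Eve Davis",
    "salary": 141000
  },
  {
    "name": "Pat White",
    "salary": 138000
  },
  {
    "name": "Tina Brown",
    "salary": 102000
  },
  {
    "name": "Carol Taylor",
    "salary": 54000
  }
]


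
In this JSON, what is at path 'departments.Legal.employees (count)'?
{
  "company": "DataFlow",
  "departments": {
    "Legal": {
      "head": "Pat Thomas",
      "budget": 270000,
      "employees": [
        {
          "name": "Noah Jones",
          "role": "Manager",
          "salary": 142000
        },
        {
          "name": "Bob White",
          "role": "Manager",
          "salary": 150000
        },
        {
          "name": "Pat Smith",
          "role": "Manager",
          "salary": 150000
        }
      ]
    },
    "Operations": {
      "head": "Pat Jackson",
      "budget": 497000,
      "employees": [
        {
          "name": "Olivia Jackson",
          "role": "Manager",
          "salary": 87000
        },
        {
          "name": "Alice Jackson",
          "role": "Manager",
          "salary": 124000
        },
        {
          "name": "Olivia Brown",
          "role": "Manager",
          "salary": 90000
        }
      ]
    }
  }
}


Path: departments.Legal.employees (count)

Navigate:
  -> departments
  -> Legal
  -> employees (array, length 3)

3


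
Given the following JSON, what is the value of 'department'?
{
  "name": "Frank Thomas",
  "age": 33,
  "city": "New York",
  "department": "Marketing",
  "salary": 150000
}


Looking up field 'department'
Value: Marketing

Marketing


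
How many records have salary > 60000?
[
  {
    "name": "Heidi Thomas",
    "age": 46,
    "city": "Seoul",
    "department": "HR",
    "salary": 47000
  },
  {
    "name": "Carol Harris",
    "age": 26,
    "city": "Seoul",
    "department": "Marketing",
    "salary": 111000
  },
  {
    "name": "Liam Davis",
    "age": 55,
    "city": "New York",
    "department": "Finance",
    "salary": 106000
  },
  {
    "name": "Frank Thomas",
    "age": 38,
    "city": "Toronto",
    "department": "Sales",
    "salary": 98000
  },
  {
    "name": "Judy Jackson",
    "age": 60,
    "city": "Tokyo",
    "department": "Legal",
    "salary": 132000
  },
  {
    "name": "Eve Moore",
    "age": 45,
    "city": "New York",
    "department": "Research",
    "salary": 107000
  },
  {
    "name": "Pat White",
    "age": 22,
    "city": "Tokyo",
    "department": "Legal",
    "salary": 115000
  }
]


Data: 7 records
Condition: salary > 60000

Checking each record:
  Heidi Thomas: 47000
  Carol Harris: 111000 MATCH
  Liam Davis: 106000 MATCH
  Frank Thomas: 98000 MATCH
  Judy Jackson: 132000 MATCH
  Eve Moore: 107000 MATCH
  Pat White: 115000 MATCH

Count: 6

6


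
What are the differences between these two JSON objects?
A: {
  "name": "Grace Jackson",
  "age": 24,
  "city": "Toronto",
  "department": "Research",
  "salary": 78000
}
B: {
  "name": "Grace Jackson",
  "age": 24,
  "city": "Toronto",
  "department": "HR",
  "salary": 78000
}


Comparing each field (in key order):
  name: same
  age: same
  city: same
  department: DIFFERENT
  salary: same
Differences:
  department: Research -> HR

1 field(s) changed

1 change: department


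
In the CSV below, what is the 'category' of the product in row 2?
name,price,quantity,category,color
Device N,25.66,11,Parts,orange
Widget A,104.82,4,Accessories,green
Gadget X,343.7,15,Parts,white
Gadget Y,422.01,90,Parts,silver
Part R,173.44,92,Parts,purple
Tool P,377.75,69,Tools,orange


Query: Row 2 ('Widget A'), column 'category'
Value: Accessories

Accessories


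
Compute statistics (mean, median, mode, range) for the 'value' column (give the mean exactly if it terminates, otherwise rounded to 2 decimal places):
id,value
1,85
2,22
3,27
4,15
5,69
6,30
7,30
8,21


Data: [85, 22, 27, 15, 69, 30, 30, 21]
Count: 8
Sum: 299
Mean: 299/8 = 37.375
Sorted: [15, 21, 22, 27, 30, 30, 69, 85]
Median: 28.5
Mode: 30 (2 times)
Range: 85 - 15 = 70
Min: 15, Max: 85

mean=37.375, median=28.5, mode=30, range=70


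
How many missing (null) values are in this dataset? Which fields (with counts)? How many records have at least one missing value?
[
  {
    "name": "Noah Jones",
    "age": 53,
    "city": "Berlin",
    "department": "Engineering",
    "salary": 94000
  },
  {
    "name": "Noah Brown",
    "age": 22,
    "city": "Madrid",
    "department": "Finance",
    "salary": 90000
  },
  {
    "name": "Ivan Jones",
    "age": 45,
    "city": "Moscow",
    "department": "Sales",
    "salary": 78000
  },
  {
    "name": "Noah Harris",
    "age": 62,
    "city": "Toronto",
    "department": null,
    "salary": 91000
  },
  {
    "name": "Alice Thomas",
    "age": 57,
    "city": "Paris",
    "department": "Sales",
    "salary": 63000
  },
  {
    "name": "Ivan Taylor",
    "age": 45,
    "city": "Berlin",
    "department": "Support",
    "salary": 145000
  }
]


Checking for missing (null) values in 6 records:

  Noah Jones: complete
  Noah Brown: complete
  Ivan Jones: complete
  Noah Harris: department
  Alice Thomas: complete
  Ivan Taylor: complete

Per field:
  name: 0 missing
  age: 0 missing
  city: 0 missing
  department: 1 missing
  salary: 0 missing

Total missing values: 1
Records with any missing: 1

1 missing values (department: 1); 1 incomplete records


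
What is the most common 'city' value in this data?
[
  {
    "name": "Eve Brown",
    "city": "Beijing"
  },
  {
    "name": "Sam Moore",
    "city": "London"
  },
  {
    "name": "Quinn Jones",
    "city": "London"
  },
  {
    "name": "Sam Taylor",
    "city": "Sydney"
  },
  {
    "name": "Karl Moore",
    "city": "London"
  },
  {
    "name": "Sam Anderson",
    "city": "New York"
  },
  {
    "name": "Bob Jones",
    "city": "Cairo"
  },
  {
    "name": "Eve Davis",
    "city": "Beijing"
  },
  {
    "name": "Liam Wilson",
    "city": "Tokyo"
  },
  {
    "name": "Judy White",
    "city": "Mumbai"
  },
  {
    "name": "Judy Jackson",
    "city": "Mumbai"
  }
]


Counting 'city' values across 11 records:

  London: 3 ###
  Beijing: 2 ##
  Mumbai: 2 ##
  Sydney: 1 #
  New York: 1 #
  Cairo: 1 #
  Tokyo: 1 #

Most common: London (3 times)

London (3 times)


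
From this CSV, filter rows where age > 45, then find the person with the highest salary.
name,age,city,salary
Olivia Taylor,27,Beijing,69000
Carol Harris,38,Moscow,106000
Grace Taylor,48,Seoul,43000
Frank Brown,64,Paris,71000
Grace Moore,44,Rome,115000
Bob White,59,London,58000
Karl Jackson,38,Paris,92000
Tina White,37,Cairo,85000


Filter: age > 45
Sort by: salary (descending)

Filtered records (3):
  Frank Brown, age 64, salary $71000
  Bob White, age 59, salary $58000
  Grace Taylor, age 48, salary $43000

Highest salary: Frank Brown ($71000)

Frank Brown


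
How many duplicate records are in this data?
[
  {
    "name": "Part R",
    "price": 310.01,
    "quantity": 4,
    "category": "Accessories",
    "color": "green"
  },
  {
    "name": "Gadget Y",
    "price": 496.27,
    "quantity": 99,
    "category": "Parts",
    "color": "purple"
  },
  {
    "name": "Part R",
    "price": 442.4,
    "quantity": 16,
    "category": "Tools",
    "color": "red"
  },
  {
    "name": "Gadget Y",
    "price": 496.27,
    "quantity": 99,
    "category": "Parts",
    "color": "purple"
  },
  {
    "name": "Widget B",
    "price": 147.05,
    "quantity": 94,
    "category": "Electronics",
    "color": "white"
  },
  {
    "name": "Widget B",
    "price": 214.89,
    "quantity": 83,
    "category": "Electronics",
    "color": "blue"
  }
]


Checking 6 records for duplicates:

  Row 1: Part R ($310.01, qty 4)
  Row 2: Gadget Y ($496.27, qty 99)
  Row 3: Part R ($442.4, qty 16)
  Row 4: Gadget Y ($496.27, qty 99) <-- DUPLICATE
  Row 5: Widget B ($147.05, qty 94)
  Row 6: Widget B ($214.89, qty 83)

Duplicates found: 1
Unique records: 5

1 duplicates, 5 unique


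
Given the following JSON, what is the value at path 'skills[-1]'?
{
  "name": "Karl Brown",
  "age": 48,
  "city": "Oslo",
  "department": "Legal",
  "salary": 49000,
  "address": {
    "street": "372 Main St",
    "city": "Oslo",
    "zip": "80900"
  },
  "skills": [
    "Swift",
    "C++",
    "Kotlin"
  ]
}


Query: skills[-1]
Path: skills -> last element
Value: Kotlin

Kotlin


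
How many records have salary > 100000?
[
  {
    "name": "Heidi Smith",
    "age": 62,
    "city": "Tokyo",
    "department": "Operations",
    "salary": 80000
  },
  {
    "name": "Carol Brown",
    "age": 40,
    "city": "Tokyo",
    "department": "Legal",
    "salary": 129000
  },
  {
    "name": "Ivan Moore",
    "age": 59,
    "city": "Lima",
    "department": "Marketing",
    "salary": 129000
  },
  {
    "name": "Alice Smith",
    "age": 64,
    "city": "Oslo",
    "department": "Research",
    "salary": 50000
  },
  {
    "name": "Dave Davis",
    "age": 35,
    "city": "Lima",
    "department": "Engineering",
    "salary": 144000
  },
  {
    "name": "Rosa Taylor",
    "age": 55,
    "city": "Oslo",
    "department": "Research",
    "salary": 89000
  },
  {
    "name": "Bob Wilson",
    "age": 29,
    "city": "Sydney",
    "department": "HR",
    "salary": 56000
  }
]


Data: 7 records
Condition: salary > 100000

Checking each record:
  Heidi Smith: 80000
  Carol Brown: 129000 MATCH
  Ivan Moore: 129000 MATCH
  Alice Smith: 50000
  Dave Davis: 144000 MATCH
  Rosa Taylor: 89000
  Bob Wilson: 56000

Count: 3

3


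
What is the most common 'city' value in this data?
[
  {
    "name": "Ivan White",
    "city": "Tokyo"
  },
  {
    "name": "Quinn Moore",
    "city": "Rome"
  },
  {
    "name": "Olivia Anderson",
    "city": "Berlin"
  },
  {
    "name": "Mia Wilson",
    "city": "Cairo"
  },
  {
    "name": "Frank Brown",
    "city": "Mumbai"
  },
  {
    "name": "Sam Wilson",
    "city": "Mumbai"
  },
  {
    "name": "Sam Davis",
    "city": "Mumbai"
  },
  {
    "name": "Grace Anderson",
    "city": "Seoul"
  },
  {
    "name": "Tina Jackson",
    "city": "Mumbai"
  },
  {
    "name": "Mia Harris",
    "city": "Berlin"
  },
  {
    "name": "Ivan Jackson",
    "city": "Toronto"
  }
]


Counting 'city' values across 11 records:

  Mumbai: 4 ####
  Berlin: 2 ##
  Tokyo: 1 #
  Rome: 1 #
  Cairo: 1 #
  Seoul: 1 #
  Toronto: 1 #

Most common: Mumbai (4 times)

Mumbai (4 times)


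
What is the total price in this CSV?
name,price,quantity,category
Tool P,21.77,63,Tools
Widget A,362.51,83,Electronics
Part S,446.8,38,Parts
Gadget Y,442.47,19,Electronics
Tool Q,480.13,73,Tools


Computing total price:
Values: [21.77, 362.51, 446.8, 442.47, 480.13]
Sum = 1753.68

1753.68


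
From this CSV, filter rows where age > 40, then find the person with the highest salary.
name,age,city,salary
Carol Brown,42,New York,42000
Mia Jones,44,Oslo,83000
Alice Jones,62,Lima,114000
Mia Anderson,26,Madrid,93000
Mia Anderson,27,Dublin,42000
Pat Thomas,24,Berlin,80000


Filter: age > 40
Sort by: salary (descending)

Filtered records (3):
  Alice Jones, age 62, salary $114000
  Mia Jones, age 44, salary $83000
  Carol Brown, age 42, salary $42000

Highest salary: Alice Jones ($114000)

Alice Jones


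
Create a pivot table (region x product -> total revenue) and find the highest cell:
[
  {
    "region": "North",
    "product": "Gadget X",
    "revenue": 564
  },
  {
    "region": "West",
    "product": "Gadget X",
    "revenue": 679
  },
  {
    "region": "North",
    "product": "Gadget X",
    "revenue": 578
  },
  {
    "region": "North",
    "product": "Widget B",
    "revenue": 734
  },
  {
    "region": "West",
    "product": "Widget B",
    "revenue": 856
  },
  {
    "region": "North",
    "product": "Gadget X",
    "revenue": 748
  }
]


Pivot: region (rows) x product (columns) -> total revenue

     Gadget X      Widget B    
North         1890           734  
West           679           856  

Highest: North / Gadget X = $1890

North / Gadget X = $1890


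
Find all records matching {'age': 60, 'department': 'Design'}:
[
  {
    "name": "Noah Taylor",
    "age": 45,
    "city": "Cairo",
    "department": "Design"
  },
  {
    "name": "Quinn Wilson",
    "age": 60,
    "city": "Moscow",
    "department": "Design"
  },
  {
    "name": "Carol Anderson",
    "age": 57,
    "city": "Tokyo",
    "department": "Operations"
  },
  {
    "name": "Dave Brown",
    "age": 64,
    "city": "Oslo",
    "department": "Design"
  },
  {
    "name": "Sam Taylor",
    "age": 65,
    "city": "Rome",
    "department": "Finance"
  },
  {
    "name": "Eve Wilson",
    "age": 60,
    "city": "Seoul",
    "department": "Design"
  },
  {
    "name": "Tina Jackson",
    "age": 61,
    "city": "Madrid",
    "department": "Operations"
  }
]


Search criteria: {'age': 60, 'department': 'Design'}

Checking 7 records:
  Noah Taylor: {age: 45, department: Design}
  Quinn Wilson: {age: 60, department: Design} <-- MATCH
  Carol Anderson: {age: 57, department: Operations}
  Dave Brown: {age: 64, department: Design}
  Sam Taylor: {age: 65, department: Finance}
  Eve Wilson: {age: 60, department: Design} <-- MATCH
  Tina Jackson: {age: 61, department: Operations}

Matches: ["Quinn Wilson", "Eve Wilson"]

["Quinn Wilson", "Eve Wilson"]
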